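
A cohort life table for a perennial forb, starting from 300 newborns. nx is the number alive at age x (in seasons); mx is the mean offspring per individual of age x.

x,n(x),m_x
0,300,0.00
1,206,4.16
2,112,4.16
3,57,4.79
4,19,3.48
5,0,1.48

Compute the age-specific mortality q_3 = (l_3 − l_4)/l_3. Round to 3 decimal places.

0.667

lx = nx/n0 = nx/300: 1, 0.68667…, 0.37333…, 0.19, 0.06333…, 0
q_3 = (l_3 − l_4) / l_3 = (0.19 − 0.063333…) / 0.19
     = 0.126667… / 0.19 = 0.666667… → 0.667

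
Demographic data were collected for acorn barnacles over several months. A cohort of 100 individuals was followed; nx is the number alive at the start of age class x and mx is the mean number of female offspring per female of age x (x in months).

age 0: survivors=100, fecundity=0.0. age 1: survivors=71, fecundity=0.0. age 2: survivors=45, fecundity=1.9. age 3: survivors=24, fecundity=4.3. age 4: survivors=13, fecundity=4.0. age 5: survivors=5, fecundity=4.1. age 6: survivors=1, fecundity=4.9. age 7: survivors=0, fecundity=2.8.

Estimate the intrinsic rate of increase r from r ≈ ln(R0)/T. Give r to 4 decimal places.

0.3174

lx = nx/n0 = nx/100: 1, 0.71, 0.45, 0.24, 0.13, 0.05, 0.01, 0
R0 = Σ lx·mx = 0 + 0 + 0.855 + 1.032 + 0.52 + 0.205 + 0.049 + 0 = 2.661
Σ x·lx·mx = 8.205; T = 8.205/2.661 = 3.08343…
r ≈ ln(R0)/T = ln(2.661)/3.08343… = 0.317407… → 0.3174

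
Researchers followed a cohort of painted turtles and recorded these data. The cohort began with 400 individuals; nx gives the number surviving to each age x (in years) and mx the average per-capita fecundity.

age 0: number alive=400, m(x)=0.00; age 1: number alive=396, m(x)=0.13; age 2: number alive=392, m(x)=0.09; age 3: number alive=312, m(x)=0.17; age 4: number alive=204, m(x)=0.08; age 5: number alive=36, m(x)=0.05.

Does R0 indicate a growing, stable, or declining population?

declining

lx = nx/n0 = nx/400: 1, 0.99, 0.98, 0.78, 0.51, 0.09
R0 = Σ lx·mx = 0 + 0.1287 + 0.0882 + 0.1326 + 0.0408 + 0.0045 = 0.3948
R0 < 1, so the population is declining.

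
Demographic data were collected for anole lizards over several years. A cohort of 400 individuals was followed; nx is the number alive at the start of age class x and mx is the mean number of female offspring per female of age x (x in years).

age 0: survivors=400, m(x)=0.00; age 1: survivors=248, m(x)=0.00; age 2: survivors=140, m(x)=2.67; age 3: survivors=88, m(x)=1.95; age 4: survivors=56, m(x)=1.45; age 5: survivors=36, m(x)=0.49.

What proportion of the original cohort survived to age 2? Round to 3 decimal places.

0.350

l_2 = n_2/n_0 = 140/400 = 0.35 → 0.350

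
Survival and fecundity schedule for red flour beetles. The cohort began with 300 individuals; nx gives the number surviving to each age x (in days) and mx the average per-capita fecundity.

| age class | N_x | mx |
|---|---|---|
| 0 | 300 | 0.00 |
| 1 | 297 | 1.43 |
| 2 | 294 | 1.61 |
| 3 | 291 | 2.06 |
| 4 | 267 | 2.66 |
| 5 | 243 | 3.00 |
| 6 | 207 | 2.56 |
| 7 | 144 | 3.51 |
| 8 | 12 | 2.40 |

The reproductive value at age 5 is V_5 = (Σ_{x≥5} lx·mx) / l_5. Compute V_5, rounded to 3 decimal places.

lx = nx/n0 = nx/300: 1, 0.99, 0.98, 0.97, 0.89, 0.81, 0.69, 0.48, 0.04
lx·mx for x ≥ 5: 2.43, 1.7664, 1.6848, 0.096 → sum = 5.9772
V_5 = 5.9772 / l_5 = 5.9772 / 0.81 = 7.379259… → 7.379

7.379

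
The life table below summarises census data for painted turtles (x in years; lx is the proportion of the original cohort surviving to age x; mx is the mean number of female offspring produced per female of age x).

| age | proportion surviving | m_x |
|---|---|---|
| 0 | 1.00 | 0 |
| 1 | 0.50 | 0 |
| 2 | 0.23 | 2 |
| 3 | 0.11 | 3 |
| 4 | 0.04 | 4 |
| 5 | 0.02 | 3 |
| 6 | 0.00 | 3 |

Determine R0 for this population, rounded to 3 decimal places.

lx·mx by age: 0, 0, 0.46, 0.33, 0.16, 0.06, 0
R0 = Σ lx·mx = 1.01 → 1.010

1.010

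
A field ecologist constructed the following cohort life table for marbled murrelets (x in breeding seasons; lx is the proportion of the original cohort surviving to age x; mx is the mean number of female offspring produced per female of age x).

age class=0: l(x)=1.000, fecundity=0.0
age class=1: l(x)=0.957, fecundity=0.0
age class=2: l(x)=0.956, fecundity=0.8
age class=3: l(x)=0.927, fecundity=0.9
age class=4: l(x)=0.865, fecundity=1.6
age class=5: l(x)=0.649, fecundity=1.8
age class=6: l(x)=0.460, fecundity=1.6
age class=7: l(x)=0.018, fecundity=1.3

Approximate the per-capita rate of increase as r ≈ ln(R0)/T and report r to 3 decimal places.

0.391

R0 = Σ lx·mx = 0 + 0 + 0.7648 + 0.8343 + 1.384 + 1.1682 + 0.736 + 0.0234 = 4.9107
Σ x·lx·mx = 19.9893; T = 19.9893/4.9107 = 4.07056…
r ≈ ln(R0)/T = ln(4.9107)/4.07056… = 0.39096… → 0.391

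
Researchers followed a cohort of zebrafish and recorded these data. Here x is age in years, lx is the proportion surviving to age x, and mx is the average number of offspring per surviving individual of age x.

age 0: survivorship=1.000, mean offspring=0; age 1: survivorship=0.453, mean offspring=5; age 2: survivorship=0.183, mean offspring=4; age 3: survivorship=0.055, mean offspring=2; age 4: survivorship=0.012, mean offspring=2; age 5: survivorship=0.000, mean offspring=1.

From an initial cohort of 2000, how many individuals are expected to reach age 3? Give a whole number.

110

Expected survivors = N0 · l_3 = 2000 × 0.055 = 110 → 110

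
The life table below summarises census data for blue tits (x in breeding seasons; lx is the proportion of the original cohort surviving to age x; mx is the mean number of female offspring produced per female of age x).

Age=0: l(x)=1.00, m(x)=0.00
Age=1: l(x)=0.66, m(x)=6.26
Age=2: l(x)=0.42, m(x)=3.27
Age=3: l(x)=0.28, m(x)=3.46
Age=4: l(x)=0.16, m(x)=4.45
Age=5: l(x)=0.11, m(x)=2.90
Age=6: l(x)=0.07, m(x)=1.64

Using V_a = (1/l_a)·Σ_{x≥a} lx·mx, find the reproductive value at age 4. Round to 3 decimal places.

7.161

lx·mx for x ≥ 4: 0.712, 0.319, 0.1148 → sum = 1.1458
V_4 = 1.1458 / l_4 = 1.1458 / 0.16 = 7.16125 → 7.161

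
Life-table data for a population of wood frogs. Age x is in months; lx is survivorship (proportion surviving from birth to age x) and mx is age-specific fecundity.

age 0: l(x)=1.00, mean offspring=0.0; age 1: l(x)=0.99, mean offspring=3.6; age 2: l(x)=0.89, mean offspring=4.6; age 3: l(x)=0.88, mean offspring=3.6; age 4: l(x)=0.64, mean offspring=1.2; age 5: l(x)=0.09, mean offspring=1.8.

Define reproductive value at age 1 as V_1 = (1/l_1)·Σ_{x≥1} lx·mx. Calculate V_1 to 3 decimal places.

11.875

lx·mx for x ≥ 1: 3.564, 4.094, 3.168, 0.768, 0.162 → sum = 11.756
V_1 = 11.756 / l_1 = 11.756 / 0.99 = 11.874747… → 11.875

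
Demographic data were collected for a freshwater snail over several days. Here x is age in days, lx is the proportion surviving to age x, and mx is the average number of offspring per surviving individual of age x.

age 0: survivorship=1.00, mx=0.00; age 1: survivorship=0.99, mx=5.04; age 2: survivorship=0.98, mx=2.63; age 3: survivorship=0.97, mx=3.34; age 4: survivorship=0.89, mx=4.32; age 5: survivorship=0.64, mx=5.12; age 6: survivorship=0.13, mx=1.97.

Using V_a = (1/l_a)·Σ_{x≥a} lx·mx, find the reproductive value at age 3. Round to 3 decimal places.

lx·mx for x ≥ 3: 3.2398, 3.8448, 3.2768, 0.2561 → sum = 10.6175
V_3 = 10.6175 / l_3 = 10.6175 / 0.97 = 10.945876… → 10.946

10.946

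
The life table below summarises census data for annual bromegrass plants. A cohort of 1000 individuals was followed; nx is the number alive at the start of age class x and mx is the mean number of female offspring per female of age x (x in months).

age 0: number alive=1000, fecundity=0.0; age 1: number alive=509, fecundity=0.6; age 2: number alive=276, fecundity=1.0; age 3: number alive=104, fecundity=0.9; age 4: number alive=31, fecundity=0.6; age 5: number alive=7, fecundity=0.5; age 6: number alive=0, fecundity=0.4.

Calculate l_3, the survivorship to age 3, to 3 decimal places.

0.104

l_3 = n_3/n_0 = 104/1000 = 0.104 → 0.104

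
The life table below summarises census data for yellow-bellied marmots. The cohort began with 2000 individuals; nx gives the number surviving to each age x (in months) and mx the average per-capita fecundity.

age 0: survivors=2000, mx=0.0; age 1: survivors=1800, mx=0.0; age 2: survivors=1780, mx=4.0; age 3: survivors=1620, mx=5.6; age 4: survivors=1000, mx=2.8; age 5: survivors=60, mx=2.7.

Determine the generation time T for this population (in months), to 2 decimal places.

2.79

lx = nx/n0 = nx/2000: 1, 0.9, 0.89, 0.81, 0.5, 0.03
lx·mx: 0, 0, 3.56, 4.536, 1.4, 0.081 → R0 = 9.577
x·lx·mx: 0, 0, 7.12, 13.608, 5.6, 0.405 → Σ = 26.733
T = 26.733 / 9.577 = 2.791375… → 2.79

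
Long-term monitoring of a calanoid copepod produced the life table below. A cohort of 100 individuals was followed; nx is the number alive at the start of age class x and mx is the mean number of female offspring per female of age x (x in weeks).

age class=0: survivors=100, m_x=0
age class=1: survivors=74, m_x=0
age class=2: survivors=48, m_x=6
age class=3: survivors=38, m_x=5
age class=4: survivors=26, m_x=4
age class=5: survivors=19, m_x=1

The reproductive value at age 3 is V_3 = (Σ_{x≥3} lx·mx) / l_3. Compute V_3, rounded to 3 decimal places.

8.237

lx = nx/n0 = nx/100: 1, 0.74, 0.48, 0.38, 0.26, 0.19
lx·mx for x ≥ 3: 1.9, 1.04, 0.19 → sum = 3.13
V_3 = 3.13 / l_3 = 3.13 / 0.38 = 8.236842… → 8.237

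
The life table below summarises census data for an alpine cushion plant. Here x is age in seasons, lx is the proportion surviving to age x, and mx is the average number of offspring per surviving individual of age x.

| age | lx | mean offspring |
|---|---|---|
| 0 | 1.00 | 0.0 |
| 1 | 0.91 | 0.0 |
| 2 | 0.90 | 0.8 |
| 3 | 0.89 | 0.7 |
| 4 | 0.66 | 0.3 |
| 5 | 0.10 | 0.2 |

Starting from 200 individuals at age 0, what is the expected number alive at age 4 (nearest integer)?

132

Expected survivors = N0 · l_4 = 200 × 0.66 = 132 → 132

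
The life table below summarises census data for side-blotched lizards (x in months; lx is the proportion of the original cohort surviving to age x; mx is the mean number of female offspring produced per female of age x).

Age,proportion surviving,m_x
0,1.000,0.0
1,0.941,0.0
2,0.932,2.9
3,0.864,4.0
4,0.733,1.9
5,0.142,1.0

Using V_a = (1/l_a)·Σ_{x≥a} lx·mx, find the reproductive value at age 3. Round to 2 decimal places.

lx·mx for x ≥ 3: 3.456, 1.3927, 0.142 → sum = 4.9907
V_3 = 4.9907 / l_3 = 4.9907 / 0.864 = 5.776273… → 5.78

5.78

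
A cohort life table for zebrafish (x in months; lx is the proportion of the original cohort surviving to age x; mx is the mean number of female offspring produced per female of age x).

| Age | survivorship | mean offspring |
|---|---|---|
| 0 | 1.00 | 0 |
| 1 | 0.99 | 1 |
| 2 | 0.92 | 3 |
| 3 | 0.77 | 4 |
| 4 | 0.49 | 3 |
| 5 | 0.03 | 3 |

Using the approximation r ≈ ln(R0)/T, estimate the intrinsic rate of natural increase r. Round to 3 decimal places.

0.808

R0 = Σ lx·mx = 0 + 0.99 + 2.76 + 3.08 + 1.47 + 0.09 = 8.39
Σ x·lx·mx = 22.08; T = 22.08/8.39 = 2.6317…
r ≈ ln(R0)/T = ln(8.39)/2.6317… = 0.80824… → 0.808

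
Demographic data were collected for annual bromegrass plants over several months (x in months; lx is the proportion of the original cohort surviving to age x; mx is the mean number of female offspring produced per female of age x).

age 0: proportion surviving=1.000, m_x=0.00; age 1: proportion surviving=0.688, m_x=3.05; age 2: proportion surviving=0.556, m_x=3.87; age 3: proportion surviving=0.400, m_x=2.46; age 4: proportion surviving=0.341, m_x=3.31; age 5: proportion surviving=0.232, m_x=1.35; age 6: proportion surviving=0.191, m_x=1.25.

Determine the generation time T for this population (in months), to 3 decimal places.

2.439

lx·mx: 0, 2.0984, 2.15172, 0.984, 1.12871, 0.3132, 0.23875 → R0 = 6.91478
x·lx·mx: 0, 2.0984, 4.30344, 2.952, 4.51484, 1.566, 1.4325 → Σ = 16.86718
T = 16.86718 / 6.91478 = 2.439294… → 2.439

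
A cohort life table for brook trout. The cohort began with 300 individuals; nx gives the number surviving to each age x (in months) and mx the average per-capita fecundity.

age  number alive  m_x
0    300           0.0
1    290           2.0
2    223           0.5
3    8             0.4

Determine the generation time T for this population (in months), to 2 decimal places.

lx = nx/n0 = nx/300: 1, 0.96667…, 0.74333…, 0.02667…
lx·mx: 0, 1.933333…, 0.371667…, 0.010667… → R0 = 2.315667…
x·lx·mx: 0, 1.933333…, 0.743333…, 0.032… → Σ = 2.708667…
T = 2.708667… / 2.315667… = 1.169714… → 1.17

1.17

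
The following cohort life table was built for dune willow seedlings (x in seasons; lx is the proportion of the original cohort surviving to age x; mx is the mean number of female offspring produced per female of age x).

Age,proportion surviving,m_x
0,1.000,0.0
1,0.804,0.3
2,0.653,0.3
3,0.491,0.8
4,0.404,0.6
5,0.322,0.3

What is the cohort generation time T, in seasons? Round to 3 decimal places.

lx·mx: 0, 0.2412, 0.1959, 0.3928, 0.2424, 0.0966 → R0 = 1.1689
x·lx·mx: 0, 0.2412, 0.3918, 1.1784, 0.9696, 0.483 → Σ = 3.264
T = 3.264 / 1.1689 = 2.792369… → 2.792

2.792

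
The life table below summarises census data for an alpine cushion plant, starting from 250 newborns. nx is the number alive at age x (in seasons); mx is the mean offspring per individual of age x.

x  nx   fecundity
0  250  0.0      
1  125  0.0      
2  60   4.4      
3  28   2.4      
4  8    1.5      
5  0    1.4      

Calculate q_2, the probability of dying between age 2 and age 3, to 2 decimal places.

0.53

lx = nx/n0 = nx/250: 1, 0.5, 0.24, 0.112, 0.032, 0
q_2 = (l_2 − l_3) / l_2 = (0.24 − 0.112) / 0.24
     = 0.128 / 0.24 = 0.533333… → 0.53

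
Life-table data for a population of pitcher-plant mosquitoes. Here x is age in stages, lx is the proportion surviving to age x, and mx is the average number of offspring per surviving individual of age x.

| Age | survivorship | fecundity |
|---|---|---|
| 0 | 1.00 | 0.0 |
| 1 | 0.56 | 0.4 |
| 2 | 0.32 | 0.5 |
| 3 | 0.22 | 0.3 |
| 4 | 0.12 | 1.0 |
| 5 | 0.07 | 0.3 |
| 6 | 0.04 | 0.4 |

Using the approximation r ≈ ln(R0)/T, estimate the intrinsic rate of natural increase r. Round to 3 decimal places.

R0 = Σ lx·mx = 0 + 0.224 + 0.16 + 0.066 + 0.12 + 0.021 + 0.016 = 0.607
Σ x·lx·mx = 1.423; T = 1.423/0.607 = 2.34432…
r ≈ ln(R0)/T = ln(0.607)/2.34432… = -0.21295… → -0.213

-0.213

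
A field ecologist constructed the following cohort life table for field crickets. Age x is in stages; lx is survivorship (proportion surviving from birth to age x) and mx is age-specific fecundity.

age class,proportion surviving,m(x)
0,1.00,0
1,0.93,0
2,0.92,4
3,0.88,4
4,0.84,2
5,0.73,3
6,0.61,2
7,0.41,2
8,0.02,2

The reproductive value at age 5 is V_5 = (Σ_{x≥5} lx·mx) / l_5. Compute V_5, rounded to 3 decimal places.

5.849

lx·mx for x ≥ 5: 2.19, 1.22, 0.82, 0.04 → sum = 4.27
V_5 = 4.27 / l_5 = 4.27 / 0.73 = 5.849315… → 5.849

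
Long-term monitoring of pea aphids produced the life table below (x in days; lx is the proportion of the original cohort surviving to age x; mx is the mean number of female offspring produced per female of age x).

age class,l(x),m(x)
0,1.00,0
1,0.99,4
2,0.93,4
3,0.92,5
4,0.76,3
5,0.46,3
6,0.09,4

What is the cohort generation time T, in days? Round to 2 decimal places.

lx·mx: 0, 3.96, 3.72, 4.6, 2.28, 1.38, 0.36 → R0 = 16.3
x·lx·mx: 0, 3.96, 7.44, 13.8, 9.12, 6.9, 2.16 → Σ = 43.38
T = 43.38 / 16.3 = 2.66135… → 2.66

2.66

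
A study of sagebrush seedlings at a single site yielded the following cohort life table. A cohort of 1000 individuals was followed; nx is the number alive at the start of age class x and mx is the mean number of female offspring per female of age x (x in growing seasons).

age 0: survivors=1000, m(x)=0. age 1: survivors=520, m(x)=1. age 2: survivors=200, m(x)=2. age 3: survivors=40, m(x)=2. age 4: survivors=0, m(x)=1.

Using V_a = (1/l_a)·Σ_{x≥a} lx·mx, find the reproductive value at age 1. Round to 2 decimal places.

lx = nx/n0 = nx/1000: 1, 0.52, 0.2, 0.04, 0
lx·mx for x ≥ 1: 0.52, 0.4, 0.08, 0 → sum = 1
V_1 = 1 / l_1 = 1 / 0.52 = 1.923077… → 1.92

1.92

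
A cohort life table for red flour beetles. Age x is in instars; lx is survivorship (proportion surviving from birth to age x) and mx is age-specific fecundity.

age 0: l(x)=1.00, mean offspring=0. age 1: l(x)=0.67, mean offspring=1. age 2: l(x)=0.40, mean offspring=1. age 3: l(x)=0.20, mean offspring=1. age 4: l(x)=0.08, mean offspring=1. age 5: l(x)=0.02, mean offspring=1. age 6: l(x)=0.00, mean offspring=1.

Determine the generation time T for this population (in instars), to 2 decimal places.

1.82

lx·mx: 0, 0.67, 0.4, 0.2, 0.08, 0.02, 0 → R0 = 1.37
x·lx·mx: 0, 0.67, 0.8, 0.6, 0.32, 0.1, 0 → Σ = 2.49
T = 2.49 / 1.37 = 1.817518… → 1.82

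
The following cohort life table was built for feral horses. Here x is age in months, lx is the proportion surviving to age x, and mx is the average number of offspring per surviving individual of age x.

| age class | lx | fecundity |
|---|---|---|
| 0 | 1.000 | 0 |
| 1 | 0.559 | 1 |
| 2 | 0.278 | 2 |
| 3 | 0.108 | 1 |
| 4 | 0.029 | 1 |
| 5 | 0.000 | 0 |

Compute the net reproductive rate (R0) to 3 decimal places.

lx·mx by age: 0, 0.559, 0.556, 0.108, 0.029, 0
R0 = Σ lx·mx = 1.252 → 1.252

1.252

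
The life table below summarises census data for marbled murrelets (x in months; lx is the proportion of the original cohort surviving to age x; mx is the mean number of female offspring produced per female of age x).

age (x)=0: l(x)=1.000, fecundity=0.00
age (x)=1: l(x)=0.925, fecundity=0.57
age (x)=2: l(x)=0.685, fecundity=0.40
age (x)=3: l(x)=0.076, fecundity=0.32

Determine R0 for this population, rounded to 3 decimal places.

lx·mx by age: 0, 0.52725, 0.274, 0.02432
R0 = Σ lx·mx = 0.82557 → 0.826

0.826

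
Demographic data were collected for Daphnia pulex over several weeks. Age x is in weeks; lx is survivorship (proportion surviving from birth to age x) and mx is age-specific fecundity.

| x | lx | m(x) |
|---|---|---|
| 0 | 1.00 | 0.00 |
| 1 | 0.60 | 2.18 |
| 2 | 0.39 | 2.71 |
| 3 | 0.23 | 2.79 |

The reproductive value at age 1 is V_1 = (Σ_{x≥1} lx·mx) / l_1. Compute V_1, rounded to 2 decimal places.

lx·mx for x ≥ 1: 1.308, 1.0569, 0.6417 → sum = 3.0066
V_1 = 3.0066 / l_1 = 3.0066 / 0.6 = 5.011 → 5.01

5.01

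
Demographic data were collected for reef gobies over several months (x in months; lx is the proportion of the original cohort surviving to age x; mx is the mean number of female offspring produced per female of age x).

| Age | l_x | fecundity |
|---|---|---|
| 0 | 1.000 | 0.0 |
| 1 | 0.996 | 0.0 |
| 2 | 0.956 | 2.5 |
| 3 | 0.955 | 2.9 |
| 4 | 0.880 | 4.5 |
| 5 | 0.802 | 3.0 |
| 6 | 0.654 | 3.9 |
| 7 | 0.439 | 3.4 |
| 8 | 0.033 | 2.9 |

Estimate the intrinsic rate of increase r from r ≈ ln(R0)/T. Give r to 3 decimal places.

0.639

R0 = Σ lx·mx = 0 + 0 + 2.39 + 2.7695 + 3.96 + 2.406 + 2.5506 + 1.4926 + 0.0957 = 15.6644
Σ x·lx·mx = 67.4759; T = 67.4759/15.6644 = 4.3076…
r ≈ ln(R0)/T = ln(15.6644)/4.3076… = 0.63873… → 0.639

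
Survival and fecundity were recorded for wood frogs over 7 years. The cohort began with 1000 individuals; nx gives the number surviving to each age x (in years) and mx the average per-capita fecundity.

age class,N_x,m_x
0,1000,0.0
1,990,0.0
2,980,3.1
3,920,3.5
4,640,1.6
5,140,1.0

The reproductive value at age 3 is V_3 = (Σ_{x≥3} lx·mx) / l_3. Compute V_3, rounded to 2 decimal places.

4.77

lx = nx/n0 = nx/1000: 1, 0.99, 0.98, 0.92, 0.64, 0.14
lx·mx for x ≥ 3: 3.22, 1.024, 0.14 → sum = 4.384
V_3 = 4.384 / l_3 = 4.384 / 0.92 = 4.765217… → 4.77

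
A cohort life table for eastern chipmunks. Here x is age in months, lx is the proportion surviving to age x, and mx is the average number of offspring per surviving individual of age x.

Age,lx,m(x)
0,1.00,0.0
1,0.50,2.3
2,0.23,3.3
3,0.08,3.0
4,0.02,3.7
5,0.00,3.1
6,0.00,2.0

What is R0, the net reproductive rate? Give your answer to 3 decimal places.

lx·mx by age: 0, 1.15, 0.759, 0.24, 0.074, 0, 0
R0 = Σ lx·mx = 2.223 → 2.223

2.223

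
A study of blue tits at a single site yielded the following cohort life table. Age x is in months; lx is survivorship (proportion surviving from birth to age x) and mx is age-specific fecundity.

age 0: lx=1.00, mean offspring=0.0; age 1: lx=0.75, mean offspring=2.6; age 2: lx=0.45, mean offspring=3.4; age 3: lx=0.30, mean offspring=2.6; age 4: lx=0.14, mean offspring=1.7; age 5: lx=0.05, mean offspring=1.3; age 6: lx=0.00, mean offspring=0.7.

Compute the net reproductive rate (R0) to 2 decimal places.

4.56

lx·mx by age: 0, 1.95, 1.53, 0.78, 0.238, 0.065, 0
R0 = Σ lx·mx = 4.563 → 4.56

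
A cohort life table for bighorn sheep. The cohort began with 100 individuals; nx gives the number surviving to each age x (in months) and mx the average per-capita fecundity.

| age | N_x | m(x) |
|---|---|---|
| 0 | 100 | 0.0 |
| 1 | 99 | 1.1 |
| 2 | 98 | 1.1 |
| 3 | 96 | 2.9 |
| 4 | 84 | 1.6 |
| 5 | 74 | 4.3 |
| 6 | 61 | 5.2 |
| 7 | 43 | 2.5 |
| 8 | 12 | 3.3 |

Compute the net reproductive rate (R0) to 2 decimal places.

lx = nx/n0 = nx/100: 1, 0.99, 0.98, 0.96, 0.84, 0.74, 0.61, 0.43, 0.12
lx·mx by age: 0, 1.089, 1.078, 2.784, 1.344, 3.182, 3.172, 1.075, 0.396
R0 = Σ lx·mx = 14.12 → 14.12

14.12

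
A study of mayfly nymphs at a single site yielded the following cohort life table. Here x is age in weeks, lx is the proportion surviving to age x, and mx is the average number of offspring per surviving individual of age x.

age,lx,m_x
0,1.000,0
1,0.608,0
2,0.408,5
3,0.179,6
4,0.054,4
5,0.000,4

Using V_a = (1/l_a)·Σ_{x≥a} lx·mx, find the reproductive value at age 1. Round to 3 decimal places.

5.477

lx·mx for x ≥ 1: 0, 2.04, 1.074, 0.216, 0 → sum = 3.33
V_1 = 3.33 / l_1 = 3.33 / 0.608 = 5.476974… → 5.477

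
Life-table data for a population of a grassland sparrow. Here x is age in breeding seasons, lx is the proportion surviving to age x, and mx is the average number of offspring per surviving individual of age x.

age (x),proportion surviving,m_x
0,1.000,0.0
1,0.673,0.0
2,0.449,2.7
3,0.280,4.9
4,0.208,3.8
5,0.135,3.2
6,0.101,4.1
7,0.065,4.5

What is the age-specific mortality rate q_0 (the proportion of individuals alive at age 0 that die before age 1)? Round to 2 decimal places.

0.33

q_0 = (l_0 − l_1) / l_0 = (1 − 0.673) / 1
     = 0.327 / 1 = 0.327 → 0.33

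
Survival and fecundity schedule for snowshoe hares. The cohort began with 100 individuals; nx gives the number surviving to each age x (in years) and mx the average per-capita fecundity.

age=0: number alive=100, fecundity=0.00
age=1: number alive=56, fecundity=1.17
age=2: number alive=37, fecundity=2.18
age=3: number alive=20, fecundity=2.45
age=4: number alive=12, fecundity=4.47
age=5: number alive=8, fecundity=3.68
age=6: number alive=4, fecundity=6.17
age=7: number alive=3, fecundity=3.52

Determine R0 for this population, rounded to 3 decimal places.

3.135

lx = nx/n0 = nx/100: 1, 0.56, 0.37, 0.2, 0.12, 0.08, 0.04, 0.03
lx·mx by age: 0, 0.6552, 0.8066, 0.49, 0.5364, 0.2944, 0.2468, 0.1056
R0 = Σ lx·mx = 3.135 → 3.135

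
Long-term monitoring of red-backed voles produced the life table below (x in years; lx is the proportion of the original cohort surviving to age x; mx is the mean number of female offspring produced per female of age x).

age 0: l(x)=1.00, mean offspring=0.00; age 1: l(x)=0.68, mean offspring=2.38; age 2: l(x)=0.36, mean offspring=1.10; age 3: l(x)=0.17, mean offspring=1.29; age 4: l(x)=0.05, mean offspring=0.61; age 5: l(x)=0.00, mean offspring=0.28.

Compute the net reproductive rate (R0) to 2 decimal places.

2.26

lx·mx by age: 0, 1.6184, 0.396, 0.2193, 0.0305, 0
R0 = Σ lx·mx = 2.2642 → 2.26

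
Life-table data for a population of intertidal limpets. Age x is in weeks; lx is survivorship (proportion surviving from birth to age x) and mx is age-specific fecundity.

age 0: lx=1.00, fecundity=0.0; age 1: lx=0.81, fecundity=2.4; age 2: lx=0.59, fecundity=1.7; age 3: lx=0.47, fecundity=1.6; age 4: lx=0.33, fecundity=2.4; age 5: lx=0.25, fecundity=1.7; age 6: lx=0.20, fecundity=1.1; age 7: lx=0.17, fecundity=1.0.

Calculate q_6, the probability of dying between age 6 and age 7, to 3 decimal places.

q_6 = (l_6 − l_7) / l_6 = (0.2 − 0.17) / 0.2
     = 0.03 / 0.2 = 0.15 → 0.150

0.150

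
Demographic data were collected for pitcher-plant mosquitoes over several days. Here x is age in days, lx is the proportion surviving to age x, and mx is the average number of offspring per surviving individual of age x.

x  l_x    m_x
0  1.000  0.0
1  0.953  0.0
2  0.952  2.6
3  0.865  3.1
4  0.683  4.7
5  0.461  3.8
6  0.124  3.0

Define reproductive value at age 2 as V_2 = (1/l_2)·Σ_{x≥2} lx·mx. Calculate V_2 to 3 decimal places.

lx·mx for x ≥ 2: 2.4752, 2.6815, 3.2101, 1.7518, 0.372 → sum = 10.4906
V_2 = 10.4906 / l_2 = 10.4906 / 0.952 = 11.019538… → 11.020

11.020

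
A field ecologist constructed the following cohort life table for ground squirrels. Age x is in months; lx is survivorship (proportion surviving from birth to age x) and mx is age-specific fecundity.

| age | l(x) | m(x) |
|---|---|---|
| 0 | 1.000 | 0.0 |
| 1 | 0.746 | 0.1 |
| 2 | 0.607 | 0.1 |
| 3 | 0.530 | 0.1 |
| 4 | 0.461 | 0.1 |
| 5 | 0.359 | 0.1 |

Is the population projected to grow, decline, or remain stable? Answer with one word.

R0 = Σ lx·mx = 0 + 0.0746 + 0.0607 + 0.053 + 0.0461 + 0.0359 = 0.2703
R0 < 1, so the population is declining.

declining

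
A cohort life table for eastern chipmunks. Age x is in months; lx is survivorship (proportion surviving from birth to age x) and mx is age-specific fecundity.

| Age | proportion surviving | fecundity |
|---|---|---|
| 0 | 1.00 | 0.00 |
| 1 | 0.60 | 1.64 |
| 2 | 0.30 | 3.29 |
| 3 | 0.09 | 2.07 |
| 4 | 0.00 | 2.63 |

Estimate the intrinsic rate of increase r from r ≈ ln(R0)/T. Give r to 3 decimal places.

0.472

R0 = Σ lx·mx = 0 + 0.984 + 0.987 + 0.1863 + 0 = 2.1573
Σ x·lx·mx = 3.5169; T = 3.5169/2.1573 = 1.63023…
r ≈ ln(R0)/T = ln(2.1573)/1.63023… = 0.47162… → 0.472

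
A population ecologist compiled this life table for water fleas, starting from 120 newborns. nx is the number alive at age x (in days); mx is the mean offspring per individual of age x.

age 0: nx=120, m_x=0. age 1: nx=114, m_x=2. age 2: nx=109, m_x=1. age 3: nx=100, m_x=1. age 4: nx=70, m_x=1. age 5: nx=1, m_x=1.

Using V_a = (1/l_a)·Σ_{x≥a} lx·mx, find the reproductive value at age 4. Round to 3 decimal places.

1.014

lx = nx/n0 = nx/120: 1, 0.95, 0.90833…, 0.83333…, 0.58333…, 0.00833…
lx·mx for x ≥ 4: 0.583333…, 0.008333… → sum = 0.591667…
V_4 = 0.591667… / l_4 = 0.591667… / 0.583333… = 1.014286… → 1.014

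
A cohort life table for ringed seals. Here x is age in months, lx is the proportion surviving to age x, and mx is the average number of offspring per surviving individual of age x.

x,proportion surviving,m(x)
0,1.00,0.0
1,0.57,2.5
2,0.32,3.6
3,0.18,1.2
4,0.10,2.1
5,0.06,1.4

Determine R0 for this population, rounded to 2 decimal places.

3.09

lx·mx by age: 0, 1.425, 1.152, 0.216, 0.21, 0.084
R0 = Σ lx·mx = 3.087 → 3.09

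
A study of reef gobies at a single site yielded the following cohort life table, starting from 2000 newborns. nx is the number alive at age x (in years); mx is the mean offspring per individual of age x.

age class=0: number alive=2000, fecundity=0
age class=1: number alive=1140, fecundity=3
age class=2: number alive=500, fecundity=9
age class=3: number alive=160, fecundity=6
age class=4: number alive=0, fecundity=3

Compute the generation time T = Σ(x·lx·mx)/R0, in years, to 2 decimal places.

lx = nx/n0 = nx/2000: 1, 0.57, 0.25, 0.08, 0
lx·mx: 0, 1.71, 2.25, 0.48, 0 → R0 = 4.44
x·lx·mx: 0, 1.71, 4.5, 1.44, 0 → Σ = 7.65
T = 7.65 / 4.44 = 1.722973… → 1.72

1.72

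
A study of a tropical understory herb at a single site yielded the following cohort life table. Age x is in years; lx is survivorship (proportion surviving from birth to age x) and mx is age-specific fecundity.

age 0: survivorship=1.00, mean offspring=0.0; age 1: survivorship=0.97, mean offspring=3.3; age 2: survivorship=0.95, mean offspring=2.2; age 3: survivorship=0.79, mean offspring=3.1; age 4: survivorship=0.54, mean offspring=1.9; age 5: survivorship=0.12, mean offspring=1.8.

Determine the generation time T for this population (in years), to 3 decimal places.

2.217

lx·mx: 0, 3.201, 2.09, 2.449, 1.026, 0.216 → R0 = 8.982
x·lx·mx: 0, 3.201, 4.18, 7.347, 4.104, 1.08 → Σ = 19.912
T = 19.912 / 8.982 = 2.216878… → 2.217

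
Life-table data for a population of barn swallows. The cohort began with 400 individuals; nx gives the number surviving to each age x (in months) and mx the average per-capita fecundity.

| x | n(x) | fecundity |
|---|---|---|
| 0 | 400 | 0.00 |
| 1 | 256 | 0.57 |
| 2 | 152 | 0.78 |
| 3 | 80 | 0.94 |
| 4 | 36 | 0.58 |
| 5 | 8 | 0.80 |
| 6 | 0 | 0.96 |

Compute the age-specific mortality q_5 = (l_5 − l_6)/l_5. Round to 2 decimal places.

1.00

lx = nx/n0 = nx/400: 1, 0.64, 0.38, 0.2, 0.09, 0.02, 0
q_5 = (l_5 − l_6) / l_5 = (0.02 − 0) / 0.02
     = 0.02 / 0.02 = 1 → 1.00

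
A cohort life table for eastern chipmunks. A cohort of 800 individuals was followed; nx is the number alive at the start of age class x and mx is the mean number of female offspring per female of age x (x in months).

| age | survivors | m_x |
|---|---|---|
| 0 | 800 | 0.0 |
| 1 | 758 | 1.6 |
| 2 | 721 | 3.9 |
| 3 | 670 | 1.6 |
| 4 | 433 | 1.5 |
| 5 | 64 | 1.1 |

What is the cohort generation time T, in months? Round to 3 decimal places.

lx = nx/n0 = nx/800: 1, 0.9475, 0.90125, 0.8375, 0.54125, 0.08
lx·mx: 0, 1.516, 3.514875, 1.34, 0.811875, 0.088 → R0 = 7.27075
x·lx·mx: 0, 1.516, 7.02975, 4.02, 3.2475, 0.44 → Σ = 16.25325
T = 16.25325 / 7.27075 = 2.23543… → 2.235

2.235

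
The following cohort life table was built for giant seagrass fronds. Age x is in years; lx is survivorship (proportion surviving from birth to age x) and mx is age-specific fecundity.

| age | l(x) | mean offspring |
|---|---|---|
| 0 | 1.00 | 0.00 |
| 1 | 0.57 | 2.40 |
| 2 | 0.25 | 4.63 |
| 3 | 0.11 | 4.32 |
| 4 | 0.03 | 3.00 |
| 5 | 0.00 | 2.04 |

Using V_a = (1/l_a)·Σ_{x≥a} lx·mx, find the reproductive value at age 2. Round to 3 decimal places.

lx·mx for x ≥ 2: 1.1575, 0.4752, 0.09, 0 → sum = 1.7227
V_2 = 1.7227 / l_2 = 1.7227 / 0.25 = 6.8908 → 6.891

6.891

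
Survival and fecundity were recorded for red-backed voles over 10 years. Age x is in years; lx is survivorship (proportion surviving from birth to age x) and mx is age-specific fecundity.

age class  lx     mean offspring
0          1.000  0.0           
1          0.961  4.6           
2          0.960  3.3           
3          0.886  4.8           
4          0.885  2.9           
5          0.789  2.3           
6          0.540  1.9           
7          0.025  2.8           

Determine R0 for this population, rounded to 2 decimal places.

17.32

lx·mx by age: 0, 4.4206, 3.168, 4.2528, 2.5665, 1.8147, 1.026, 0.07
R0 = Σ lx·mx = 17.3186 → 17.32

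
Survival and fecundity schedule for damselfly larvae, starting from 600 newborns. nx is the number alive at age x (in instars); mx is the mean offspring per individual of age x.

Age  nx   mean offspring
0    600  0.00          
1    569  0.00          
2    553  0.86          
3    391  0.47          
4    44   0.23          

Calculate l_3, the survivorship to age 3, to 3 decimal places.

0.652

l_3 = n_3/n_0 = 391/600 = 0.651667… → 0.652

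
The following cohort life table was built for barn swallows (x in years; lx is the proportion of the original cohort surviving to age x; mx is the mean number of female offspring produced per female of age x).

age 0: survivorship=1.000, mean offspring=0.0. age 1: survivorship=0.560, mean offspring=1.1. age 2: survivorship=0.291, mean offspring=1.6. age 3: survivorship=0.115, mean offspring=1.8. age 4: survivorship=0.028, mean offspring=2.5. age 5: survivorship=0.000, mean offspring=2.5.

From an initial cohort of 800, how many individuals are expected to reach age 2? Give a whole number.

233

Expected survivors = N0 · l_2 = 800 × 0.291 = 232.8 → 233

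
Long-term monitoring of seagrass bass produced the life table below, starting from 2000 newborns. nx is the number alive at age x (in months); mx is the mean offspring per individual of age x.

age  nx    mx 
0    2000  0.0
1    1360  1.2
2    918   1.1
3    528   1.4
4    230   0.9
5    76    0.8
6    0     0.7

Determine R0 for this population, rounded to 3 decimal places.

1.824

lx = nx/n0 = nx/2000: 1, 0.68, 0.459, 0.264, 0.115, 0.038, 0
lx·mx by age: 0, 0.816, 0.5049, 0.3696, 0.1035, 0.0304, 0
R0 = Σ lx·mx = 1.8244 → 1.824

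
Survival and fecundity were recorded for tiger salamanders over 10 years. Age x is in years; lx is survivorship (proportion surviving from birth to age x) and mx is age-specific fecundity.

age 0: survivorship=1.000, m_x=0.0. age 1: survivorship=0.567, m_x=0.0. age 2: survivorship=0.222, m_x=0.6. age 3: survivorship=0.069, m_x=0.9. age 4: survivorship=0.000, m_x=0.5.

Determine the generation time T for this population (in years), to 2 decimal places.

2.32

lx·mx: 0, 0, 0.1332, 0.0621, 0 → R0 = 0.1953
x·lx·mx: 0, 0, 0.2664, 0.1863, 0 → Σ = 0.4527
T = 0.4527 / 0.1953 = 2.317972… → 2.32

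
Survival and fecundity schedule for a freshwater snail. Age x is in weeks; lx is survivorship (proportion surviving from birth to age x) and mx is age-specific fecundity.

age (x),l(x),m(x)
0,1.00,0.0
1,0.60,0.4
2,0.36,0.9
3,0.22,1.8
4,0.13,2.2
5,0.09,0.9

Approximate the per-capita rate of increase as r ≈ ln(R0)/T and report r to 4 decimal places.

0.1036

R0 = Σ lx·mx = 0 + 0.24 + 0.324 + 0.396 + 0.286 + 0.081 = 1.327
Σ x·lx·mx = 3.625; T = 3.625/1.327 = 2.73173…
r ≈ ln(R0)/T = ln(1.327)/2.73173… = 0.103569… → 0.1036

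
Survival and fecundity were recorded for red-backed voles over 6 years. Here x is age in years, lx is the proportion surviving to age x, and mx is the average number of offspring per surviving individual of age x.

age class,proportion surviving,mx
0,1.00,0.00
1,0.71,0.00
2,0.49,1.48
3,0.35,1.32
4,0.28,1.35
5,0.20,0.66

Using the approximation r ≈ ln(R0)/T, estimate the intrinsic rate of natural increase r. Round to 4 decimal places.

0.1793

R0 = Σ lx·mx = 0 + 0 + 0.7252 + 0.462 + 0.378 + 0.132 = 1.6972
Σ x·lx·mx = 5.0084; T = 5.0084/1.6972 = 2.95098…
r ≈ ln(R0)/T = ln(1.6972)/2.95098… = 0.179256… → 0.1793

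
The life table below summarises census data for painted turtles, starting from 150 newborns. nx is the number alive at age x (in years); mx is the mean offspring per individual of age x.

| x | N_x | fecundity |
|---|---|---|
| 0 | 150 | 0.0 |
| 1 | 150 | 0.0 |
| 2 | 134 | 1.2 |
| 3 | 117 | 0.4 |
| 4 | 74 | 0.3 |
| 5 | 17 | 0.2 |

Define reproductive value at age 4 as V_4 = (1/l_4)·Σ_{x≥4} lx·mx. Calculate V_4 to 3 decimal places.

0.346

lx = nx/n0 = nx/150: 1, 1, 0.89333…, 0.78, 0.49333…, 0.11333…
lx·mx for x ≥ 4: 0.148…, 0.022667… → sum = 0.170667…
V_4 = 0.170667… / l_4 = 0.170667… / 0.493333… = 0.345946… → 0.346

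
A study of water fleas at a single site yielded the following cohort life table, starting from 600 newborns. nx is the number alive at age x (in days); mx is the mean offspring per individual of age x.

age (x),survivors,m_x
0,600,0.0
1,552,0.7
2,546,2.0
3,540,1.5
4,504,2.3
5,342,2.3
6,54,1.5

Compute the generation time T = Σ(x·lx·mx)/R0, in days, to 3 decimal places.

lx = nx/n0 = nx/600: 1, 0.92, 0.91, 0.9, 0.84, 0.57, 0.09
lx·mx: 0, 0.644, 1.82, 1.35, 1.932, 1.311, 0.135 → R0 = 7.192
x·lx·mx: 0, 0.644, 3.64, 4.05, 7.728, 6.555, 0.81 → Σ = 23.427
T = 23.427 / 7.192 = 3.257369… → 3.257

3.257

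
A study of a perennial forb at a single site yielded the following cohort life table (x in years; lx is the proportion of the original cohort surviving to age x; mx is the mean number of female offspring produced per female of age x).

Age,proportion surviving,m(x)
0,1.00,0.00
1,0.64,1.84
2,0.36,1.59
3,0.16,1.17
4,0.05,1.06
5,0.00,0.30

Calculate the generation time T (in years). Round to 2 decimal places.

lx·mx: 0, 1.1776, 0.5724, 0.1872, 0.053, 0 → R0 = 1.9902
x·lx·mx: 0, 1.1776, 1.1448, 0.5616, 0.212, 0 → Σ = 3.096
T = 3.096 / 1.9902 = 1.555623… → 1.56

1.56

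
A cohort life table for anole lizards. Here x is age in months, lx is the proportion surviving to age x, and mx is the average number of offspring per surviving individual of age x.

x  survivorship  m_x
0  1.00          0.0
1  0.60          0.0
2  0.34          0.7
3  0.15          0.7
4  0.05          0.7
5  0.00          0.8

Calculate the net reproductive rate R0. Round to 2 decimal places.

0.38

lx·mx by age: 0, 0, 0.238, 0.105, 0.035, 0
R0 = Σ lx·mx = 0.378 → 0.38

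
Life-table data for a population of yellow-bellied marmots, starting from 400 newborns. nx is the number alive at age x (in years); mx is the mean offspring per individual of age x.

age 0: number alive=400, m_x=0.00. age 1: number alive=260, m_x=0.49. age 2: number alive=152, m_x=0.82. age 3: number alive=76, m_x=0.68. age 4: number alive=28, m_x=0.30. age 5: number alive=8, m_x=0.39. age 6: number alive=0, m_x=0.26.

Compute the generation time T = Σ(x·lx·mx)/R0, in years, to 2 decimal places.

lx = nx/n0 = nx/400: 1, 0.65, 0.38, 0.19, 0.07, 0.02, 0
lx·mx: 0, 0.3185, 0.3116, 0.1292, 0.021, 0.0078, 0 → R0 = 0.7881
x·lx·mx: 0, 0.3185, 0.6232, 0.3876, 0.084, 0.039, 0 → Σ = 1.4523
T = 1.4523 / 0.7881 = 1.842786… → 1.84

1.84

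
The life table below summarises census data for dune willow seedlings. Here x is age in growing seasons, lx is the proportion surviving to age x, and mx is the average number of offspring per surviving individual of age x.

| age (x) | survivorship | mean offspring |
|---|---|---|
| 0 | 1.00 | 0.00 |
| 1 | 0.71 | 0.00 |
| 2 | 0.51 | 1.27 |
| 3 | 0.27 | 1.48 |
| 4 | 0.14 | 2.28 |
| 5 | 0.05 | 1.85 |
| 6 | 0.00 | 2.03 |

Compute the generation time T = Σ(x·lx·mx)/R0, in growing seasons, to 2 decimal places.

2.90

lx·mx: 0, 0, 0.6477, 0.3996, 0.3192, 0.0925, 0 → R0 = 1.459
x·lx·mx: 0, 0, 1.2954, 1.1988, 1.2768, 0.4625, 0 → Σ = 4.2335
T = 4.2335 / 1.459 = 2.901645… → 2.90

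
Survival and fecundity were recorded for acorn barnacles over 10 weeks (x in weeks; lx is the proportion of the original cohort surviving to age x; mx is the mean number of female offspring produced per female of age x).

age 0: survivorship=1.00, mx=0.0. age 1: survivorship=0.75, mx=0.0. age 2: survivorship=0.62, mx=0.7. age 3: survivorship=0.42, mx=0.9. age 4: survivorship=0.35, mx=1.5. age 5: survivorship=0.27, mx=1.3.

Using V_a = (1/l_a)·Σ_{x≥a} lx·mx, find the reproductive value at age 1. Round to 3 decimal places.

lx·mx for x ≥ 1: 0, 0.434, 0.378, 0.525, 0.351 → sum = 1.688
V_1 = 1.688 / l_1 = 1.688 / 0.75 = 2.250667… → 2.251

2.251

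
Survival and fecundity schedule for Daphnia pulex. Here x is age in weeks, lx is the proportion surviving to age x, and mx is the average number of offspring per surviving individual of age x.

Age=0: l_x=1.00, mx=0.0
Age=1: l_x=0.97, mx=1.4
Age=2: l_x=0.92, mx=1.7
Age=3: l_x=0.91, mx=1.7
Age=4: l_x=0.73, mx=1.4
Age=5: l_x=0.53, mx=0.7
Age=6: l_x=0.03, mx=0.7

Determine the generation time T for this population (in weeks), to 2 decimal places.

2.58

lx·mx: 0, 1.358, 1.564, 1.547, 1.022, 0.371, 0.021 → R0 = 5.883
x·lx·mx: 0, 1.358, 3.128, 4.641, 4.088, 1.855, 0.126 → Σ = 15.196
T = 15.196 / 5.883 = 2.583036… → 2.58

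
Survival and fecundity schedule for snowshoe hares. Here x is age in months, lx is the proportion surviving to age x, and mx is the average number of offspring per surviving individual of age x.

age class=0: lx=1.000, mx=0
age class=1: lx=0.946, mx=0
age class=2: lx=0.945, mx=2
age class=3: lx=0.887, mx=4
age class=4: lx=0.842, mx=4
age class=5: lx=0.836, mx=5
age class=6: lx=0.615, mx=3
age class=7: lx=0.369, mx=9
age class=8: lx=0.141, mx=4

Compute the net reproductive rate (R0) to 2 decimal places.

lx·mx by age: 0, 0, 1.89, 3.548, 3.368, 4.18, 1.845, 3.321, 0.564
R0 = Σ lx·mx = 18.716 → 18.72

18.72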